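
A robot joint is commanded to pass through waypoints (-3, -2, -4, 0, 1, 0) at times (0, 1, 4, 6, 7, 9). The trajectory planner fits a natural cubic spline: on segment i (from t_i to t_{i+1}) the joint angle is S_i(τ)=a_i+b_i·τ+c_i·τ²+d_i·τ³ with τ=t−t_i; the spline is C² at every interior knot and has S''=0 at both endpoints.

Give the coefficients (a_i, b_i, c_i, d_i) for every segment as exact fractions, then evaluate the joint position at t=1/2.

Δ: Δ0=1, Δ1=-2/3, Δ2=2, Δ3=1, Δ4=-1/2
row 1: diag=8, rhs=-10; c'=3/8, d'=-5/4
row 2: denom=10−3·3/8=71/8; d'=(16−3·-5/4)/(71/8)=158/71
row 3: denom=6−2·16/71=394/71; d'=(-6−2·158/71)/(394/71)=-371/197
row 4: denom=6−1·71/394=2293/394; d'=(-9−1·-371/197)/(2293/394)=-2804/2293
back: M4=-2804/2293
back: M3=-371/197−71/394·-2804/2293=-3813/2293
back: M2=158/71−16/71·-3813/2293=5962/2293
back: M1=-5/4−3/8·5962/2293=-5102/2293
M: M0=0, M1=-5102/2293, M2=5962/2293, M3=-3813/2293, M4=-2804/2293, M5=0
seg 0: a=-3, c=M0/2=0, d=(M1−M0)/(6·1)=-2551/6879, b=Δ0−h0·(2M0+M1)/6=9430/6879
seg 1: a=-2, c=M1/2=-2551/2293, d=(M2−M1)/(6·3)=1844/6879, b=Δ1−h1·(2M1+M2)/6=1777/6879
seg 2: a=-4, c=M2/2=2981/2293, d=(M3−M2)/(6·2)=-9775/27516, b=Δ2−h2·(2M2+M3)/6=5647/6879
seg 3: a=0, c=M3/2=-3813/4586, d=(M4−M3)/(6·1)=1009/13758, b=Δ3−h3·(2M3+M4)/6=12094/6879
seg 4: a=1, c=M4/2=-1402/2293, d=(M5−M4)/(6·2)=701/6879, b=Δ4−h4·(2M4+M5)/6=4337/13758
t_q=1/2 → seg 0, τ=1/2; S=-3+9430/6879·τ+0·τ²+-2551/6879·τ³=-43309/18344

  seg 0: a=-3 b=9430/6879 c=0 d=-2551/6879
  seg 1: a=-2 b=1777/6879 c=-2551/2293 d=1844/6879
  seg 2: a=-4 b=5647/6879 c=2981/2293 d=-9775/27516
  seg 3: a=0 b=12094/6879 c=-3813/4586 d=1009/13758
  seg 4: a=1 b=4337/13758 c=-1402/2293 d=701/6879
S(1/2) = -43309/18344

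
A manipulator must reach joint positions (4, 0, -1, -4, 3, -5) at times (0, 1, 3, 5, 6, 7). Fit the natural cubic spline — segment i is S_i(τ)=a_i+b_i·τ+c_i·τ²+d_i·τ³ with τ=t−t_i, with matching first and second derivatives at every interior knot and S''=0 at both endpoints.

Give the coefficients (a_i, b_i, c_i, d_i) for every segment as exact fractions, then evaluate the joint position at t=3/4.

  seg 0: a=4 b=-2247/458 c=0 d=415/458
  seg 1: a=0 b=-501/229 c=1245/458 d=-1717/1832
  seg 2: a=-1 b=-1173/458 c=-2661/916 d=3147/1832
  seg 3: a=-4 b=1473/229 c=1695/229 d=-1565/229
  seg 4: a=3 b=168/229 c=-3000/229 d=1000/229
S(3/4) = 20597/29312

Δ: Δ0=-4, Δ1=-1/2, Δ2=-3/2, Δ3=7, Δ4=-8
row 1: diag=6, rhs=21; c'=1/3, d'=7/2
row 2: denom=8−2·1/3=22/3; d'=(-6−2·7/2)/(22/3)=-39/22
row 3: denom=6−2·3/11=60/11; d'=(51−2·-39/22)/(60/11)=10
row 4: denom=4−1·11/60=229/60; d'=(-90−1·10)/(229/60)=-6000/229
back: M4=-6000/229
back: M3=10−11/60·-6000/229=3390/229
back: M2=-39/22−3/11·3390/229=-2661/458
back: M1=7/2−1/3·-2661/458=1245/229
M: M0=0, M1=1245/229, M2=-2661/458, M3=3390/229, M4=-6000/229, M5=0
seg 0: a=4, c=M0/2=0, d=(M1−M0)/(6·1)=415/458, b=Δ0−h0·(2M0+M1)/6=-2247/458
seg 1: a=0, c=M1/2=1245/458, d=(M2−M1)/(6·2)=-1717/1832, b=Δ1−h1·(2M1+M2)/6=-501/229
seg 2: a=-1, c=M2/2=-2661/916, d=(M3−M2)/(6·2)=3147/1832, b=Δ2−h2·(2M2+M3)/6=-1173/458
seg 3: a=-4, c=M3/2=1695/229, d=(M4−M3)/(6·1)=-1565/229, b=Δ3−h3·(2M3+M4)/6=1473/229
seg 4: a=3, c=M4/2=-3000/229, d=(M5−M4)/(6·1)=1000/229, b=Δ4−h4·(2M4+M5)/6=168/229
t_q=3/4 → seg 0, τ=3/4; S=4+-2247/458·τ+0·τ²+415/458·τ³=20597/29312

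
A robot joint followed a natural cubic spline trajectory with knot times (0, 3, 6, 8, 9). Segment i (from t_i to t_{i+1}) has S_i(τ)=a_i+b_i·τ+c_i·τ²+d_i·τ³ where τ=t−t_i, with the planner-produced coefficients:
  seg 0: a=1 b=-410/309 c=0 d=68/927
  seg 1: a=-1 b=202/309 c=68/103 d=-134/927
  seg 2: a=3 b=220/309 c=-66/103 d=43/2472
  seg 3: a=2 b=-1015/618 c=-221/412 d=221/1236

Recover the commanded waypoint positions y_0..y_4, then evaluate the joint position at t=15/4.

y_0=1 y_1=-1 y_2=3 y_3=2 y_4=0
S(15/4) = -657/3296

y_0 = S_0(0) = a_0 = 1
y_1 = S_1(0) = a_1 = -1
y_2 = S_2(0) = a_2 = 3
y_3 = S_3(0) = a_3 = 2
y_4 = S_3(1) = 0
t_q=15/4 is in segment 1 (τ=3/4); S_1(τ)=-657/3296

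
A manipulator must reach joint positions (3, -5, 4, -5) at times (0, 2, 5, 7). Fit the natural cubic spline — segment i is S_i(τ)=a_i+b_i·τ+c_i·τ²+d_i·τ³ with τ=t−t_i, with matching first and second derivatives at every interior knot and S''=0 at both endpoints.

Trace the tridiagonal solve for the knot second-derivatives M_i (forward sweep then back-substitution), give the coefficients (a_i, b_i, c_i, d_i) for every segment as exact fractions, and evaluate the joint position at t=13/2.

  seg 0: a=3 b=-549/91 c=0 d=185/364
  seg 1: a=-5 b=6/91 c=555/182 d=-29/42
  seg 2: a=4 b=-51/182 c=-288/91 d=48/91
S(13/2) = -641/364

Δ: Δ0=-4, Δ1=3, Δ2=-9/2
row 1: diag=10, rhs=42; c'=3/10, d'=21/5
row 2: denom=10−3·3/10=91/10; d'=(-45−3·21/5)/(91/10)=-576/91
back: M2=-576/91
back: M1=21/5−3/10·-576/91=555/91
M: M0=0, M1=555/91, M2=-576/91, M3=0
seg 0: a=3, c=M0/2=0, d=(M1−M0)/(6·2)=185/364, b=Δ0−h0·(2M0+M1)/6=-549/91
seg 1: a=-5, c=M1/2=555/182, d=(M2−M1)/(6·3)=-29/42, b=Δ1−h1·(2M1+M2)/6=6/91
seg 2: a=4, c=M2/2=-288/91, d=(M3−M2)/(6·2)=48/91, b=Δ2−h2·(2M2+M3)/6=-51/182
t_q=13/2 → seg 2, τ=3/2; S=4+-51/182·τ+-288/91·τ²+48/91·τ³=-641/364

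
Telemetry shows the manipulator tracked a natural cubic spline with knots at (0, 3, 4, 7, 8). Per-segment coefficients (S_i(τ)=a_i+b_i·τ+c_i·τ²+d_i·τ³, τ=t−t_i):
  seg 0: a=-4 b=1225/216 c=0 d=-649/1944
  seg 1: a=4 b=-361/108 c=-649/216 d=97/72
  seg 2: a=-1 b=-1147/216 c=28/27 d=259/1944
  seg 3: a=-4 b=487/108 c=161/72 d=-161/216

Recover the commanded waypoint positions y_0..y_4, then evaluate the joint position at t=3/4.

y_0 = S_0(0) = a_0 = -4
y_1 = S_1(0) = a_1 = 4
y_2 = S_2(0) = a_2 = -1
y_3 = S_3(0) = a_3 = -4
y_4 = S_3(1) = 2
t_q=3/4 is in segment 0 (τ=3/4); S_0(τ)=173/1536

y_0=-4 y_1=4 y_2=-1 y_3=-4 y_4=2
S(3/4) = 173/1536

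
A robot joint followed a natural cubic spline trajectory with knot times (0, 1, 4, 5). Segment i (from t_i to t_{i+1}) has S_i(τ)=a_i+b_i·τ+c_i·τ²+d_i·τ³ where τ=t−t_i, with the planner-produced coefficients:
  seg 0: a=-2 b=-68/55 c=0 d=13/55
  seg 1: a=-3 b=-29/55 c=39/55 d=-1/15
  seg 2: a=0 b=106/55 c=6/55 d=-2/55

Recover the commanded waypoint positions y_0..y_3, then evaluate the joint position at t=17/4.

y_0=-2 y_1=-3 y_2=0 y_3=2
S(17/4) = 859/1760

y_0 = S_0(0) = a_0 = -2
y_1 = S_1(0) = a_1 = -3
y_2 = S_2(0) = a_2 = 0
y_3 = S_2(1) = 2
t_q=17/4 is in segment 2 (τ=1/4); S_2(τ)=859/1760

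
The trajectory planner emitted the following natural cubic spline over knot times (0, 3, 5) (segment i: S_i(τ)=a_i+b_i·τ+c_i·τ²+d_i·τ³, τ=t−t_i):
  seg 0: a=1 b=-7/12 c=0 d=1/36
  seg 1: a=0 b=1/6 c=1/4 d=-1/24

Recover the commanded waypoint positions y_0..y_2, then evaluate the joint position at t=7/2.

y_0 = S_0(0) = a_0 = 1
y_1 = S_1(0) = a_1 = 0
y_2 = S_1(2) = 1
t_q=7/2 is in segment 1 (τ=1/2); S_1(τ)=9/64

y_0=1 y_1=0 y_2=1
S(7/2) = 9/64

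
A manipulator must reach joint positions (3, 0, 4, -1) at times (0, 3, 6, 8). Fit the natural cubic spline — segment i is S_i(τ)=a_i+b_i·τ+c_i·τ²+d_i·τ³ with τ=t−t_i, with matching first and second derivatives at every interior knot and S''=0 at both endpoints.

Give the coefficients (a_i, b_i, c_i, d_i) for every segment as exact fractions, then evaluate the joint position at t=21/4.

Δ: Δ0=-1, Δ1=4/3, Δ2=-5/2
row 1: diag=12, rhs=14; c'=1/4, d'=7/6
row 2: denom=10−3·1/4=37/4; d'=(-23−3·7/6)/(37/4)=-106/37
back: M2=-106/37
back: M1=7/6−1/4·-106/37=209/111
M: M0=0, M1=209/111, M2=-106/37, M3=0
seg 0: a=3, c=M0/2=0, d=(M1−M0)/(6·3)=209/1998, b=Δ0−h0·(2M0+M1)/6=-431/222
seg 1: a=0, c=M1/2=209/222, d=(M2−M1)/(6·3)=-527/1998, b=Δ1−h1·(2M1+M2)/6=98/111
seg 2: a=4, c=M2/2=-53/37, d=(M3−M2)/(6·2)=53/222, b=Δ2−h2·(2M2+M3)/6=-131/222
t_q=21/4 → seg 1, τ=9/4; S=0+98/111·τ+209/222·τ²+-527/1998·τ³=17751/4736

  seg 0: a=3 b=-431/222 c=0 d=209/1998
  seg 1: a=0 b=98/111 c=209/222 d=-527/1998
  seg 2: a=4 b=-131/222 c=-53/37 d=53/222
S(21/4) = 17751/4736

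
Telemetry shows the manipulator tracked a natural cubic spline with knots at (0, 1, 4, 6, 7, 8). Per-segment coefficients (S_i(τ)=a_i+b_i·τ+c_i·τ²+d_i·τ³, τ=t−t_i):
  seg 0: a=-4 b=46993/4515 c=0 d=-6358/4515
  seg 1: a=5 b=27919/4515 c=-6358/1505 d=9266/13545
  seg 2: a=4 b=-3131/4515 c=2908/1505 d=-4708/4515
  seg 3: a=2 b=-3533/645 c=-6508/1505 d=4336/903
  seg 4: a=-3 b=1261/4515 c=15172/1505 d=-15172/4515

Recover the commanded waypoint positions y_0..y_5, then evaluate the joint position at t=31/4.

y_0 = S_0(0) = a_0 = -4
y_1 = S_1(0) = a_1 = 5
y_2 = S_2(0) = a_2 = 4
y_3 = S_3(0) = a_3 = 2
y_4 = S_4(0) = a_4 = -3
y_5 = S_4(1) = 4
t_q=31/4 is in segment 4 (τ=3/4); S_4(τ)=7043/4816

y_0=-4 y_1=5 y_2=4 y_3=2 y_4=-3 y_5=4
S(31/4) = 7043/4816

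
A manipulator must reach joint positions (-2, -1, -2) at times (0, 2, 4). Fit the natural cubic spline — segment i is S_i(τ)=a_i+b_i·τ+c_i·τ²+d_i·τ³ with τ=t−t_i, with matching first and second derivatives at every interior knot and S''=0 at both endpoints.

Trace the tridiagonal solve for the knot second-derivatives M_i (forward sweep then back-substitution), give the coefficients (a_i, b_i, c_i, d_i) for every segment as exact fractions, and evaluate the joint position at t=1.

  seg 0: a=-2 b=3/4 c=0 d=-1/16
  seg 1: a=-1 b=0 c=-3/8 d=1/16
S(1) = -21/16

Δ: Δ0=1/2, Δ1=-1/2
row 1: diag=8, rhs=-6; c'=1/4, d'=-3/4
back: M1=-3/4
M: M0=0, M1=-3/4, M2=0
seg 0: a=-2, c=M0/2=0, d=(M1−M0)/(6·2)=-1/16, b=Δ0−h0·(2M0+M1)/6=3/4
seg 1: a=-1, c=M1/2=-3/8, d=(M2−M1)/(6·2)=1/16, b=Δ1−h1·(2M1+M2)/6=0
t_q=1 → seg 0, τ=1; S=-2+3/4·τ+0·τ²+-1/16·τ³=-21/16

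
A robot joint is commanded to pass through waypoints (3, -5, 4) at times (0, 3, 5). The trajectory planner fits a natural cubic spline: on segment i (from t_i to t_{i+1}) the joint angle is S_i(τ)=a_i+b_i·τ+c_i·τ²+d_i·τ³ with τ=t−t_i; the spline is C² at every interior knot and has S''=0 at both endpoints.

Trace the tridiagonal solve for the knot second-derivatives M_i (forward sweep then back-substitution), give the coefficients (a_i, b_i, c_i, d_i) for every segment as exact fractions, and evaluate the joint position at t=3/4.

Δ: Δ0=-8/3, Δ1=9/2
row 1: diag=10, rhs=43; c'=1/5, d'=43/10
back: M1=43/10
M: M0=0, M1=43/10, M2=0
seg 0: a=3, c=M0/2=0, d=(M1−M0)/(6·3)=43/180, b=Δ0−h0·(2M0+M1)/6=-289/60
seg 1: a=-5, c=M1/2=43/20, d=(M2−M1)/(6·2)=-43/120, b=Δ1−h1·(2M1+M2)/6=49/30
t_q=3/4 → seg 0, τ=3/4; S=3+-289/60·τ+0·τ²+43/180·τ³=-131/256

  seg 0: a=3 b=-289/60 c=0 d=43/180
  seg 1: a=-5 b=49/30 c=43/20 d=-43/120
S(3/4) = -131/256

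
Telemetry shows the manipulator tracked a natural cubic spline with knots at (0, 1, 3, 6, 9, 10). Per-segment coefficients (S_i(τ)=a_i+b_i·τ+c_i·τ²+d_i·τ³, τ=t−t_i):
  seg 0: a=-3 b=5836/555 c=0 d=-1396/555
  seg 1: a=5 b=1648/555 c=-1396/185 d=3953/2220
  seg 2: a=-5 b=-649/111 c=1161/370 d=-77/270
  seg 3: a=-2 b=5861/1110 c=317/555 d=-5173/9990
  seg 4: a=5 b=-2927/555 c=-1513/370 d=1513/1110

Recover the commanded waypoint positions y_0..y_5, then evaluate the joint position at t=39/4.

y_0=-3 y_1=5 y_2=-5 y_3=-2 y_4=5 y_5=-3
S(39/4) = -3223/4736

y_0 = S_0(0) = a_0 = -3
y_1 = S_1(0) = a_1 = 5
y_2 = S_2(0) = a_2 = -5
y_3 = S_3(0) = a_3 = -2
y_4 = S_4(0) = a_4 = 5
y_5 = S_4(1) = -3
t_q=39/4 is in segment 4 (τ=3/4); S_4(τ)=-3223/4736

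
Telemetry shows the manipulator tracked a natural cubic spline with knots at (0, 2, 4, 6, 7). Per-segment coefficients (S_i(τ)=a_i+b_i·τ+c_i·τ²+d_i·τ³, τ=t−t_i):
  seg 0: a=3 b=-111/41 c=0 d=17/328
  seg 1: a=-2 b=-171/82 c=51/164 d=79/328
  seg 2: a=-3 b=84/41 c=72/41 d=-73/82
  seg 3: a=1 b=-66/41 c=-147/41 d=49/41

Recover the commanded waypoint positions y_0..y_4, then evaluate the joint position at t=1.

y_0=3 y_1=-2 y_2=-3 y_3=1 y_4=-3
S(1) = 113/328

y_0 = S_0(0) = a_0 = 3
y_1 = S_1(0) = a_1 = -2
y_2 = S_2(0) = a_2 = -3
y_3 = S_3(0) = a_3 = 1
y_4 = S_3(1) = -3
t_q=1 is in segment 0 (τ=1); S_0(τ)=113/328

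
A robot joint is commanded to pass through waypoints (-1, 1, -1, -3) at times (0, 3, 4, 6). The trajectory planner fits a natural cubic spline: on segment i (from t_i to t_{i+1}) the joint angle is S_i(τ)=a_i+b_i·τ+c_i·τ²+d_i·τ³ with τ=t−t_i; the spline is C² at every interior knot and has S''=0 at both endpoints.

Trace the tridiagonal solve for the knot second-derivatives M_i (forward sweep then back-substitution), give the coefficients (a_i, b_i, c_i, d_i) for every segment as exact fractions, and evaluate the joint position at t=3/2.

  seg 0: a=-1 b=247/141 c=0 d=-17/141
  seg 1: a=1 b=-212/141 c=-51/47 d=83/141
  seg 2: a=-1 b=-269/141 c=32/47 d=-16/141
S(3/2) = 459/376

Δ: Δ0=2/3, Δ1=-2, Δ2=-1
row 1: diag=8, rhs=-16; c'=1/8, d'=-2
row 2: denom=6−1·1/8=47/8; d'=(6−1·-2)/(47/8)=64/47
back: M2=64/47
back: M1=-2−1/8·64/47=-102/47
M: M0=0, M1=-102/47, M2=64/47, M3=0
seg 0: a=-1, c=M0/2=0, d=(M1−M0)/(6·3)=-17/141, b=Δ0−h0·(2M0+M1)/6=247/141
seg 1: a=1, c=M1/2=-51/47, d=(M2−M1)/(6·1)=83/141, b=Δ1−h1·(2M1+M2)/6=-212/141
seg 2: a=-1, c=M2/2=32/47, d=(M3−M2)/(6·2)=-16/141, b=Δ2−h2·(2M2+M3)/6=-269/141
t_q=3/2 → seg 0, τ=3/2; S=-1+247/141·τ+0·τ²+-17/141·τ³=459/376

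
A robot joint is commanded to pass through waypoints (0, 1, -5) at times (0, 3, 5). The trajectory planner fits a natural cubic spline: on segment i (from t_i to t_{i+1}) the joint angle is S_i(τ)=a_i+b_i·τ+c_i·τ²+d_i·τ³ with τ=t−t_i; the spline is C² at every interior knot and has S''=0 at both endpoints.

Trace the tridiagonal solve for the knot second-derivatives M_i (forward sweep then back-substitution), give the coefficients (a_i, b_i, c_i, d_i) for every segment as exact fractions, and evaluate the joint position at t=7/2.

  seg 0: a=0 b=4/3 c=0 d=-1/9
  seg 1: a=1 b=-5/3 c=-1 d=1/6
S(7/2) = -1/16

Δ: Δ0=1/3, Δ1=-3
row 1: diag=10, rhs=-20; c'=1/5, d'=-2
back: M1=-2
M: M0=0, M1=-2, M2=0
seg 0: a=0, c=M0/2=0, d=(M1−M0)/(6·3)=-1/9, b=Δ0−h0·(2M0+M1)/6=4/3
seg 1: a=1, c=M1/2=-1, d=(M2−M1)/(6·2)=1/6, b=Δ1−h1·(2M1+M2)/6=-5/3
t_q=7/2 → seg 1, τ=1/2; S=1+-5/3·τ+-1·τ²+1/6·τ³=-1/16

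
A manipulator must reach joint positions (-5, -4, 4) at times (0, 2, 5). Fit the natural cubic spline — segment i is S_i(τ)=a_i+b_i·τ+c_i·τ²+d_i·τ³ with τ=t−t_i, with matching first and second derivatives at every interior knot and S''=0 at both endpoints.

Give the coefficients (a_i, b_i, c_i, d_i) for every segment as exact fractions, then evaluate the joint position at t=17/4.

Δ: Δ0=1/2, Δ1=8/3
row 1: diag=10, rhs=13; c'=3/10, d'=13/10
back: M1=13/10
M: M0=0, M1=13/10, M2=0
seg 0: a=-5, c=M0/2=0, d=(M1−M0)/(6·2)=13/120, b=Δ0−h0·(2M0+M1)/6=1/15
seg 1: a=-4, c=M1/2=13/20, d=(M2−M1)/(6·3)=-13/180, b=Δ1−h1·(2M1+M2)/6=41/30
t_q=17/4 → seg 1, τ=9/4; S=-4+41/30·τ+13/20·τ²+-13/180·τ³=395/256

  seg 0: a=-5 b=1/15 c=0 d=13/120
  seg 1: a=-4 b=41/30 c=13/20 d=-13/180
S(17/4) = 395/256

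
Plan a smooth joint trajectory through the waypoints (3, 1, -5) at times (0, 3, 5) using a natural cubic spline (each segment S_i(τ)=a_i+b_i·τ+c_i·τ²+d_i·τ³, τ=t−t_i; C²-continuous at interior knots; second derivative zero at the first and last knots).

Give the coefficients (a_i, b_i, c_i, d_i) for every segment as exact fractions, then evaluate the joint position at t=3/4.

  seg 0: a=3 b=1/30 c=0 d=-7/90
  seg 1: a=1 b=-31/15 c=-7/10 d=7/60
S(3/4) = 383/128

Δ: Δ0=-2/3, Δ1=-3
row 1: diag=10, rhs=-14; c'=1/5, d'=-7/5
back: M1=-7/5
M: M0=0, M1=-7/5, M2=0
seg 0: a=3, c=M0/2=0, d=(M1−M0)/(6·3)=-7/90, b=Δ0−h0·(2M0+M1)/6=1/30
seg 1: a=1, c=M1/2=-7/10, d=(M2−M1)/(6·2)=7/60, b=Δ1−h1·(2M1+M2)/6=-31/15
t_q=3/4 → seg 0, τ=3/4; S=3+1/30·τ+0·τ²+-7/90·τ³=383/128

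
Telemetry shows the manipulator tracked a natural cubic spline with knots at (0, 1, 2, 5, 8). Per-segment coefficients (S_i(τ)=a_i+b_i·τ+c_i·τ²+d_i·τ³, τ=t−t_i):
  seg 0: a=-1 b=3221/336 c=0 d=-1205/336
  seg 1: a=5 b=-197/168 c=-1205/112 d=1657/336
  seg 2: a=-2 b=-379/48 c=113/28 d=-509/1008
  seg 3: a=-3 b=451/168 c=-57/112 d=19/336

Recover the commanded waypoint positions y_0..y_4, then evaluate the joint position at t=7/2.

y_0 = S_0(0) = a_0 = -1
y_1 = S_1(0) = a_1 = 5
y_2 = S_2(0) = a_2 = -2
y_3 = S_3(0) = a_3 = -3
y_4 = S_3(3) = 2
t_q=7/2 is in segment 2 (τ=3/2); S_2(τ)=-5795/896

y_0=-1 y_1=5 y_2=-2 y_3=-3 y_4=2
S(7/2) = -5795/896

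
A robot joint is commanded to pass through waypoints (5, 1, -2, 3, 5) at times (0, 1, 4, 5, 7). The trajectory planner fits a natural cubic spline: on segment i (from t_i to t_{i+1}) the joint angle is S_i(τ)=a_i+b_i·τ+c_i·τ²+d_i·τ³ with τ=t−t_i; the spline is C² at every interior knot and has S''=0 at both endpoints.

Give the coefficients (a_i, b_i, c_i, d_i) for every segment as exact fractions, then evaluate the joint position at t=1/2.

Δ: Δ0=-4, Δ1=-1, Δ2=5, Δ3=1
row 1: diag=8, rhs=18; c'=3/8, d'=9/4
row 2: denom=8−3·3/8=55/8; d'=(36−3·9/4)/(55/8)=234/55
row 3: denom=6−1·8/55=322/55; d'=(-24−1·234/55)/(322/55)=-111/23
back: M3=-111/23
back: M2=234/55−8/55·-111/23=114/23
back: M1=9/4−3/8·114/23=9/23
M: M0=0, M1=9/23, M2=114/23, M3=-111/23, M4=0
seg 0: a=5, c=M0/2=0, d=(M1−M0)/(6·1)=3/46, b=Δ0−h0·(2M0+M1)/6=-187/46
seg 1: a=1, c=M1/2=9/46, d=(M2−M1)/(6·3)=35/138, b=Δ1−h1·(2M1+M2)/6=-89/23
seg 2: a=-2, c=M2/2=57/23, d=(M3−M2)/(6·1)=-75/46, b=Δ2−h2·(2M2+M3)/6=191/46
seg 3: a=3, c=M3/2=-111/46, d=(M4−M3)/(6·2)=37/92, b=Δ3−h3·(2M3+M4)/6=97/23
t_q=1/2 → seg 0, τ=1/2; S=5+-187/46·τ+0·τ²+3/46·τ³=1095/368

  seg 0: a=5 b=-187/46 c=0 d=3/46
  seg 1: a=1 b=-89/23 c=9/46 d=35/138
  seg 2: a=-2 b=191/46 c=57/23 d=-75/46
  seg 3: a=3 b=97/23 c=-111/46 d=37/92
S(1/2) = 1095/368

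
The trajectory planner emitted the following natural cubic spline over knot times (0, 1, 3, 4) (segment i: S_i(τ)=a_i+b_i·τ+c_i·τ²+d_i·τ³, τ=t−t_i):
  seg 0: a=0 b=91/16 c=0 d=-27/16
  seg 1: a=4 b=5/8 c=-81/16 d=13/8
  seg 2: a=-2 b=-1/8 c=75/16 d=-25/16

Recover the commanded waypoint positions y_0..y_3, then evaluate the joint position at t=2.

y_0 = S_0(0) = a_0 = 0
y_1 = S_1(0) = a_1 = 4
y_2 = S_2(0) = a_2 = -2
y_3 = S_2(1) = 1
t_q=2 is in segment 1 (τ=1); S_1(τ)=19/16

y_0=0 y_1=4 y_2=-2 y_3=1
S(2) = 19/16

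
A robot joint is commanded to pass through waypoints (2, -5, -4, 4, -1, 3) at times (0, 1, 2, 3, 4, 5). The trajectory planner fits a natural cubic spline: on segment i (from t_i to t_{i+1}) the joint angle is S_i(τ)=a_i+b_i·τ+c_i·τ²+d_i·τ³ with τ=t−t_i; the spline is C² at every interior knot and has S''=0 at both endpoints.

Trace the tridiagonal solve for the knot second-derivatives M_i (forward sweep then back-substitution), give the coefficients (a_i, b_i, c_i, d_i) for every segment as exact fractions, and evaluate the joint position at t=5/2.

  seg 0: a=2 b=-1745/209 c=0 d=282/209
  seg 1: a=-5 b=-899/209 c=846/209 d=262/209
  seg 2: a=-4 b=1579/209 c=1632/209 d=-81/11
  seg 3: a=4 b=226/209 c=-2985/209 d=1714/209
  seg 4: a=-1 b=-602/209 c=2157/209 d=-719/209
S(5/2) = 123/152

Δ: Δ0=-7, Δ1=1, Δ2=8, Δ3=-5, Δ4=4
row 1: diag=4, rhs=48; c'=1/4, d'=12
row 2: denom=4−1·1/4=15/4; d'=(42−1·12)/(15/4)=8
row 3: denom=4−1·4/15=56/15; d'=(-78−1·8)/(56/15)=-645/28
row 4: denom=4−1·15/56=209/56; d'=(54−1·-645/28)/(209/56)=4314/209
back: M4=4314/209
back: M3=-645/28−15/56·4314/209=-5970/209
back: M2=8−4/15·-5970/209=3264/209
back: M1=12−1/4·3264/209=1692/209
M: M0=0, M1=1692/209, M2=3264/209, M3=-5970/209, M4=4314/209, M5=0
seg 0: a=2, c=M0/2=0, d=(M1−M0)/(6·1)=282/209, b=Δ0−h0·(2M0+M1)/6=-1745/209
seg 1: a=-5, c=M1/2=846/209, d=(M2−M1)/(6·1)=262/209, b=Δ1−h1·(2M1+M2)/6=-899/209
seg 2: a=-4, c=M2/2=1632/209, d=(M3−M2)/(6·1)=-81/11, b=Δ2−h2·(2M2+M3)/6=1579/209
seg 3: a=4, c=M3/2=-2985/209, d=(M4−M3)/(6·1)=1714/209, b=Δ3−h3·(2M3+M4)/6=226/209
seg 4: a=-1, c=M4/2=2157/209, d=(M5−M4)/(6·1)=-719/209, b=Δ4−h4·(2M4+M5)/6=-602/209
t_q=5/2 → seg 2, τ=1/2; S=-4+1579/209·τ+1632/209·τ²+-81/11·τ³=123/152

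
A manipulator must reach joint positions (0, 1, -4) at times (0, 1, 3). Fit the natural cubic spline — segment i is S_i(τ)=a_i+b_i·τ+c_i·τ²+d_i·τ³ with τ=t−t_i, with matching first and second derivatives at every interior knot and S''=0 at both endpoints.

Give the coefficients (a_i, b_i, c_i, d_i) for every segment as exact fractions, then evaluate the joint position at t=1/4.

Δ: Δ0=1, Δ1=-5/2
row 1: diag=6, rhs=-21; c'=1/3, d'=-7/2
back: M1=-7/2
M: M0=0, M1=-7/2, M2=0
seg 0: a=0, c=M0/2=0, d=(M1−M0)/(6·1)=-7/12, b=Δ0−h0·(2M0+M1)/6=19/12
seg 1: a=1, c=M1/2=-7/4, d=(M2−M1)/(6·2)=7/24, b=Δ1−h1·(2M1+M2)/6=-1/6
t_q=1/4 → seg 0, τ=1/4; S=0+19/12·τ+0·τ²+-7/12·τ³=99/256

  seg 0: a=0 b=19/12 c=0 d=-7/12
  seg 1: a=1 b=-1/6 c=-7/4 d=7/24
S(1/4) = 99/256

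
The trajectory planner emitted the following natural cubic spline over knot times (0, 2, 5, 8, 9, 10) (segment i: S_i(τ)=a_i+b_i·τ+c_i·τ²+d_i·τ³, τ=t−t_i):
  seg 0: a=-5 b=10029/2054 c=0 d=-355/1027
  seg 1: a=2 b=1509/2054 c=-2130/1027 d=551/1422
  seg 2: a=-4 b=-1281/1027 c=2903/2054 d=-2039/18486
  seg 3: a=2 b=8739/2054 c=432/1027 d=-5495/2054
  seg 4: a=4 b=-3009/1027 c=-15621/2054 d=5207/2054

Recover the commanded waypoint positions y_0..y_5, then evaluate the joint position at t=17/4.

y_0=-5 y_1=2 y_2=-4 y_3=2 y_4=4 y_5=-4
S(17/4) = -319829/131456

y_0 = S_0(0) = a_0 = -5
y_1 = S_1(0) = a_1 = 2
y_2 = S_2(0) = a_2 = -4
y_3 = S_3(0) = a_3 = 2
y_4 = S_4(0) = a_4 = 4
y_5 = S_4(1) = -4
t_q=17/4 is in segment 1 (τ=9/4); S_1(τ)=-319829/131456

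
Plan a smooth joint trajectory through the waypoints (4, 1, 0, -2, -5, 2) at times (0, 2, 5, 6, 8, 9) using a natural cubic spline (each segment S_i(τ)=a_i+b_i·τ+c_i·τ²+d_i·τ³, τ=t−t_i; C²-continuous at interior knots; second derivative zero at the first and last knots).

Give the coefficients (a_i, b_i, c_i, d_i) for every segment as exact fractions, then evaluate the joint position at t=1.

Δ: Δ0=-3/2, Δ1=-1/3, Δ2=-2, Δ3=-3/2, Δ4=7
row 1: diag=10, rhs=7; c'=3/10, d'=7/10
row 2: denom=8−3·3/10=71/10; d'=(-10−3·7/10)/(71/10)=-121/71
row 3: denom=6−1·10/71=416/71; d'=(3−1·-121/71)/(416/71)=167/208
row 4: denom=6−2·71/208=553/104; d'=(51−2·167/208)/(553/104)=5137/553
back: M4=5137/553
back: M3=167/208−71/208·5137/553=-2619/1106
back: M2=-121/71−10/71·-2619/1106=-758/553
back: M1=7/10−3/10·-758/553=1229/1106
M: M0=0, M1=1229/1106, M2=-758/553, M3=-2619/1106, M4=5137/553, M5=0
seg 0: a=4, c=M0/2=0, d=(M1−M0)/(6·2)=1229/13272, b=Δ0−h0·(2M0+M1)/6=-3103/1659
seg 1: a=1, c=M1/2=1229/2212, d=(M2−M1)/(6·3)=-305/2212, b=Δ1−h1·(2M1+M2)/6=-2519/3318
seg 2: a=0, c=M2/2=-379/553, d=(M3−M2)/(6·1)=-1103/6636, b=Δ2−h2·(2M2+M3)/6=-7621/6636
seg 3: a=-2, c=M3/2=-2619/2212, d=(M4−M3)/(6·2)=12893/13272, b=Δ3−h3·(2M3+M4)/6=-10013/3318
seg 4: a=-5, c=M4/2=5137/1106, d=(M5−M4)/(6·1)=-5137/3318, b=Δ4−h4·(2M4+M5)/6=6476/1659
t_q=1 → seg 0, τ=1; S=4+-3103/1659·τ+0·τ²+1229/13272·τ³=9831/4424

  seg 0: a=4 b=-3103/1659 c=0 d=1229/13272
  seg 1: a=1 b=-2519/3318 c=1229/2212 d=-305/2212
  seg 2: a=0 b=-7621/6636 c=-379/553 d=-1103/6636
  seg 3: a=-2 b=-10013/3318 c=-2619/2212 d=12893/13272
  seg 4: a=-5 b=6476/1659 c=5137/1106 d=-5137/3318
S(1) = 9831/4424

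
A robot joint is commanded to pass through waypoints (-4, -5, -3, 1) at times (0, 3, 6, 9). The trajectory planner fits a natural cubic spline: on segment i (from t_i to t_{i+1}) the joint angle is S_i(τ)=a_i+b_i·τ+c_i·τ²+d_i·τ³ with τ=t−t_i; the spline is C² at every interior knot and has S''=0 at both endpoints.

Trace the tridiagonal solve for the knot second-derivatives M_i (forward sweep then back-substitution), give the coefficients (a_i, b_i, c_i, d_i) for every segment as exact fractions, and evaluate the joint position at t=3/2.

Δ: Δ0=-1/3, Δ1=2/3, Δ2=4/3
row 1: diag=12, rhs=6; c'=1/4, d'=1/2
row 2: denom=12−3·1/4=45/4; d'=(4−3·1/2)/(45/4)=2/9
back: M2=2/9
back: M1=1/2−1/4·2/9=4/9
M: M0=0, M1=4/9, M2=2/9, M3=0
seg 0: a=-4, c=M0/2=0, d=(M1−M0)/(6·3)=2/81, b=Δ0−h0·(2M0+M1)/6=-5/9
seg 1: a=-5, c=M1/2=2/9, d=(M2−M1)/(6·3)=-1/81, b=Δ1−h1·(2M1+M2)/6=1/9
seg 2: a=-3, c=M2/2=1/9, d=(M3−M2)/(6·3)=-1/81, b=Δ2−h2·(2M2+M3)/6=10/9
t_q=3/2 → seg 0, τ=3/2; S=-4+-5/9·τ+0·τ²+2/81·τ³=-19/4

  seg 0: a=-4 b=-5/9 c=0 d=2/81
  seg 1: a=-5 b=1/9 c=2/9 d=-1/81
  seg 2: a=-3 b=10/9 c=1/9 d=-1/81
S(3/2) = -19/4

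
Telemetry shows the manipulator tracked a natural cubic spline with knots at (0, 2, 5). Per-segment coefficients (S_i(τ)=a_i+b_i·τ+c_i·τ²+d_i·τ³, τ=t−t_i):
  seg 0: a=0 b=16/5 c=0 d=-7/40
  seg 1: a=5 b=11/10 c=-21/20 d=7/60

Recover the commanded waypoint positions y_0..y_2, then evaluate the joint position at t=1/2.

y_0 = S_0(0) = a_0 = 0
y_1 = S_1(0) = a_1 = 5
y_2 = S_1(3) = 2
t_q=1/2 is in segment 0 (τ=1/2); S_0(τ)=101/64

y_0=0 y_1=5 y_2=2
S(1/2) = 101/64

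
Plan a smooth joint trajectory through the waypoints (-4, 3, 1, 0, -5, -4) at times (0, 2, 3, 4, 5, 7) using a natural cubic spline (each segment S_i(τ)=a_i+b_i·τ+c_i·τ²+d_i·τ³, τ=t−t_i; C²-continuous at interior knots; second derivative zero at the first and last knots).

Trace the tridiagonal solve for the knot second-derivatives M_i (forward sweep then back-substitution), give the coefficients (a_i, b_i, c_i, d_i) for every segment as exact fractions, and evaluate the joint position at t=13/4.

Δ: Δ0=7/2, Δ1=-2, Δ2=-1, Δ3=-5, Δ4=1/2
row 1: diag=6, rhs=-33; c'=1/6, d'=-11/2
row 2: denom=4−1·1/6=23/6; d'=(6−1·-11/2)/(23/6)=3
row 3: denom=4−1·6/23=86/23; d'=(-24−1·3)/(86/23)=-621/86
row 4: denom=6−1·23/86=493/86; d'=(33−1·-621/86)/(493/86)=3459/493
back: M4=3459/493
back: M3=-621/86−23/86·3459/493=-4485/493
back: M2=3−6/23·-4485/493=2649/493
back: M1=-11/2−1/6·2649/493=-3153/493
M: M0=0, M1=-3153/493, M2=2649/493, M3=-4485/493, M4=3459/493, M5=0
seg 0: a=-4, c=M0/2=0, d=(M1−M0)/(6·2)=-1051/1972, b=Δ0−h0·(2M0+M1)/6=5553/986
seg 1: a=3, c=M1/2=-3153/986, d=(M2−M1)/(6·1)=967/493, b=Δ1−h1·(2M1+M2)/6=-753/986
seg 2: a=1, c=M2/2=2649/986, d=(M3−M2)/(6·1)=-41/17, b=Δ2−h2·(2M2+M3)/6=-1257/986
seg 3: a=0, c=M3/2=-4485/986, d=(M4−M3)/(6·1)=1324/493, b=Δ3−h3·(2M3+M4)/6=-3093/986
seg 4: a=-5, c=M4/2=3459/986, d=(M5−M4)/(6·2)=-1153/1972, b=Δ4−h4·(2M4+M5)/6=-4119/986
t_q=13/4 → seg 2, τ=1/4; S=1+-1257/986·τ+2649/986·τ²+-41/17·τ³=25605/31552

  seg 0: a=-4 b=5553/986 c=0 d=-1051/1972
  seg 1: a=3 b=-753/986 c=-3153/986 d=967/493
  seg 2: a=1 b=-1257/986 c=2649/986 d=-41/17
  seg 3: a=0 b=-3093/986 c=-4485/986 d=1324/493
  seg 4: a=-5 b=-4119/986 c=3459/986 d=-1153/1972
S(13/4) = 25605/31552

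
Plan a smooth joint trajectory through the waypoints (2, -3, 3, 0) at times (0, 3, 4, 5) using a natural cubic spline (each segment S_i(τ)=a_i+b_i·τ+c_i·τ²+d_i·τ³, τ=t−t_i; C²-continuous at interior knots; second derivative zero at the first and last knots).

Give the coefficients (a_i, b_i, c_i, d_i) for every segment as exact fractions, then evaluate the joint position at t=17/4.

Δ: Δ0=-5/3, Δ1=6, Δ2=-3
row 1: diag=8, rhs=46; c'=1/8, d'=23/4
row 2: denom=4−1·1/8=31/8; d'=(-54−1·23/4)/(31/8)=-478/31
back: M2=-478/31
back: M1=23/4−1/8·-478/31=238/31
M: M0=0, M1=238/31, M2=-478/31, M3=0
seg 0: a=2, c=M0/2=0, d=(M1−M0)/(6·3)=119/279, b=Δ0−h0·(2M0+M1)/6=-512/93
seg 1: a=-3, c=M1/2=119/31, d=(M2−M1)/(6·1)=-358/93, b=Δ1−h1·(2M1+M2)/6=559/93
seg 2: a=3, c=M2/2=-239/31, d=(M3−M2)/(6·1)=239/93, b=Δ2−h2·(2M2+M3)/6=199/93
t_q=17/4 → seg 2, τ=1/4; S=3+199/93·τ+-239/31·τ²+239/93·τ³=6137/1984

  seg 0: a=2 b=-512/93 c=0 d=119/279
  seg 1: a=-3 b=559/93 c=119/31 d=-358/93
  seg 2: a=3 b=199/93 c=-239/31 d=239/93
S(17/4) = 6137/1984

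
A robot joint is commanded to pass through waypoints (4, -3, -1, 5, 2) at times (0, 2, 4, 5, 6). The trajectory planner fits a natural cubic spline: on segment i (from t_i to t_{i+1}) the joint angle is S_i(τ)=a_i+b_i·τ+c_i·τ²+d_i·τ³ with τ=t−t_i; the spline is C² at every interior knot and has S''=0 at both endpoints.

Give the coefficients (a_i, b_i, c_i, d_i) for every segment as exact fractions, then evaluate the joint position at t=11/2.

  seg 0: a=4 b=-97/24 c=0 d=13/96
  seg 1: a=-3 b=-29/12 c=13/16 d=43/96
  seg 2: a=-1 b=149/24 c=7/2 d=-89/24
  seg 3: a=5 b=25/12 c=-61/8 d=61/24
S(11/2) = 285/64

Δ: Δ0=-7/2, Δ1=1, Δ2=6, Δ3=-3
row 1: diag=8, rhs=27; c'=1/4, d'=27/8
row 2: denom=6−2·1/4=11/2; d'=(30−2·27/8)/(11/2)=93/22
row 3: denom=4−1·2/11=42/11; d'=(-54−1·93/22)/(42/11)=-61/4
back: M3=-61/4
back: M2=93/22−2/11·-61/4=7
back: M1=27/8−1/4·7=13/8
M: M0=0, M1=13/8, M2=7, M3=-61/4, M4=0
seg 0: a=4, c=M0/2=0, d=(M1−M0)/(6·2)=13/96, b=Δ0−h0·(2M0+M1)/6=-97/24
seg 1: a=-3, c=M1/2=13/16, d=(M2−M1)/(6·2)=43/96, b=Δ1−h1·(2M1+M2)/6=-29/12
seg 2: a=-1, c=M2/2=7/2, d=(M3−M2)/(6·1)=-89/24, b=Δ2−h2·(2M2+M3)/6=149/24
seg 3: a=5, c=M3/2=-61/8, d=(M4−M3)/(6·1)=61/24, b=Δ3−h3·(2M3+M4)/6=25/12
t_q=11/2 → seg 3, τ=1/2; S=5+25/12·τ+-61/8·τ²+61/24·τ³=285/64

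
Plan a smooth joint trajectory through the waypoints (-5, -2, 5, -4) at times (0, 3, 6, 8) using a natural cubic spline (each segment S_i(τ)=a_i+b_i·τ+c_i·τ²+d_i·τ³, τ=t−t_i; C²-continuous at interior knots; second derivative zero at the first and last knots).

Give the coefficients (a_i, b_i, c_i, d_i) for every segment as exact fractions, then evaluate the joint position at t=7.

Δ: Δ0=1, Δ1=7/3, Δ2=-9/2
row 1: diag=12, rhs=8; c'=1/4, d'=2/3
row 2: denom=10−3·1/4=37/4; d'=(-41−3·2/3)/(37/4)=-172/37
back: M2=-172/37
back: M1=2/3−1/4·-172/37=203/111
M: M0=0, M1=203/111, M2=-172/37, M3=0
seg 0: a=-5, c=M0/2=0, d=(M1−M0)/(6·3)=203/1998, b=Δ0−h0·(2M0+M1)/6=19/222
seg 1: a=-2, c=M1/2=203/222, d=(M2−M1)/(6·3)=-719/1998, b=Δ1−h1·(2M1+M2)/6=314/111
seg 2: a=5, c=M2/2=-86/37, d=(M3−M2)/(6·2)=43/111, b=Δ2−h2·(2M2+M3)/6=-311/222
t_q=7 → seg 2, τ=1; S=5+-311/222·τ+-86/37·τ²+43/111·τ³=123/74

  seg 0: a=-5 b=19/222 c=0 d=203/1998
  seg 1: a=-2 b=314/111 c=203/222 d=-719/1998
  seg 2: a=5 b=-311/222 c=-86/37 d=43/111
S(7) = 123/74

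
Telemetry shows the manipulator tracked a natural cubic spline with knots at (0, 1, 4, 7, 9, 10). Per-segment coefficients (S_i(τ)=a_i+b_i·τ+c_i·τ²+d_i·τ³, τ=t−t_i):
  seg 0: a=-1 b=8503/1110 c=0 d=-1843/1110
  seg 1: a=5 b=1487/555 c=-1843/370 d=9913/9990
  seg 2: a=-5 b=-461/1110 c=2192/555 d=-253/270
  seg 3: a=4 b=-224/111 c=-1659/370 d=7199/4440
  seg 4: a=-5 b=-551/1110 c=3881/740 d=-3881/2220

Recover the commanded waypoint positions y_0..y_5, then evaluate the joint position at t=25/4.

y_0 = S_0(0) = a_0 = -1
y_1 = S_1(0) = a_1 = 5
y_2 = S_2(0) = a_2 = -5
y_3 = S_3(0) = a_3 = 4
y_4 = S_4(0) = a_4 = -5
y_5 = S_4(1) = -2
t_q=25/4 is in segment 2 (τ=9/4); S_2(τ)=80197/23680

y_0=-1 y_1=5 y_2=-5 y_3=4 y_4=-5 y_5=-2
S(25/4) = 80197/23680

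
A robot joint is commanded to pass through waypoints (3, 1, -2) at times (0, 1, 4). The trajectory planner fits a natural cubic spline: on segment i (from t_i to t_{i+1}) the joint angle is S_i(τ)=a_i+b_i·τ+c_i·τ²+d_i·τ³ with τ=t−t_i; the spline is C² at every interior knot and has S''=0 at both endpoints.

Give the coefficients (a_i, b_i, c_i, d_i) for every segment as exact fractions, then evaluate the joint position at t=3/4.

  seg 0: a=3 b=-17/8 c=0 d=1/8
  seg 1: a=1 b=-7/4 c=3/8 d=-1/24
S(3/4) = 747/512

Δ: Δ0=-2, Δ1=-1
row 1: diag=8, rhs=6; c'=3/8, d'=3/4
back: M1=3/4
M: M0=0, M1=3/4, M2=0
seg 0: a=3, c=M0/2=0, d=(M1−M0)/(6·1)=1/8, b=Δ0−h0·(2M0+M1)/6=-17/8
seg 1: a=1, c=M1/2=3/8, d=(M2−M1)/(6·3)=-1/24, b=Δ1−h1·(2M1+M2)/6=-7/4
t_q=3/4 → seg 0, τ=3/4; S=3+-17/8·τ+0·τ²+1/8·τ³=747/512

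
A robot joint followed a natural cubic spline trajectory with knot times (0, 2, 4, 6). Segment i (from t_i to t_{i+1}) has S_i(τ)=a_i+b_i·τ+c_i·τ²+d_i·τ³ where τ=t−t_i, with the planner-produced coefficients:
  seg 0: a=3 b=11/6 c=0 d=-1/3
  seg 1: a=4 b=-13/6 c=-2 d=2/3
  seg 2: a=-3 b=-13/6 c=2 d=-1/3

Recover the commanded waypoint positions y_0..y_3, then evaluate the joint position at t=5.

y_0=3 y_1=4 y_2=-3 y_3=-2
S(5) = -7/2

y_0 = S_0(0) = a_0 = 3
y_1 = S_1(0) = a_1 = 4
y_2 = S_2(0) = a_2 = -3
y_3 = S_2(2) = -2
t_q=5 is in segment 2 (τ=1); S_2(τ)=-7/2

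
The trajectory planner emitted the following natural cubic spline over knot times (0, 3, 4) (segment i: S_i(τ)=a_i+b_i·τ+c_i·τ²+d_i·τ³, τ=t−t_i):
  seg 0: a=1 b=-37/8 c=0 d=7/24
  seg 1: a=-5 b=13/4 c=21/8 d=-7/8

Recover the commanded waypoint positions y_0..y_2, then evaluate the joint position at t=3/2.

y_0=1 y_1=-5 y_2=0
S(3/2) = -317/64

y_0 = S_0(0) = a_0 = 1
y_1 = S_1(0) = a_1 = -5
y_2 = S_1(1) = 0
t_q=3/2 is in segment 0 (τ=3/2); S_0(τ)=-317/64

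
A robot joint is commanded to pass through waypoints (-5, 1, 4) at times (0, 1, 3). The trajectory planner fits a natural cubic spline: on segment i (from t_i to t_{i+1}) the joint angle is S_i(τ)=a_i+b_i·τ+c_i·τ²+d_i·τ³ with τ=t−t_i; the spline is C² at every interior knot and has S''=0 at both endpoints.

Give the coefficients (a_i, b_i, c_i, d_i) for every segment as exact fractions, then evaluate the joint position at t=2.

  seg 0: a=-5 b=27/4 c=0 d=-3/4
  seg 1: a=1 b=9/2 c=-9/4 d=3/8
S(2) = 29/8

Δ: Δ0=6, Δ1=3/2
row 1: diag=6, rhs=-27; c'=1/3, d'=-9/2
back: M1=-9/2
M: M0=0, M1=-9/2, M2=0
seg 0: a=-5, c=M0/2=0, d=(M1−M0)/(6·1)=-3/4, b=Δ0−h0·(2M0+M1)/6=27/4
seg 1: a=1, c=M1/2=-9/4, d=(M2−M1)/(6·2)=3/8, b=Δ1−h1·(2M1+M2)/6=9/2
t_q=2 → seg 1, τ=1; S=1+9/2·τ+-9/4·τ²+3/8·τ³=29/8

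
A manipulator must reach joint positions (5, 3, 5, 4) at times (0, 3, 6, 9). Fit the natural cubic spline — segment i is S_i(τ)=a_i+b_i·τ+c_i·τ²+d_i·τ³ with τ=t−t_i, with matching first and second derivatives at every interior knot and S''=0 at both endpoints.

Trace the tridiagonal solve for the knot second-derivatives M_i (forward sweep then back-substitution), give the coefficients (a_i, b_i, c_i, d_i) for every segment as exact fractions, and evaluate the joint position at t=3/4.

Δ: Δ0=-2/3, Δ1=2/3, Δ2=-1/3
row 1: diag=12, rhs=8; c'=1/4, d'=2/3
row 2: denom=12−3·1/4=45/4; d'=(-6−3·2/3)/(45/4)=-32/45
back: M2=-32/45
back: M1=2/3−1/4·-32/45=38/45
M: M0=0, M1=38/45, M2=-32/45, M3=0
seg 0: a=5, c=M0/2=0, d=(M1−M0)/(6·3)=19/405, b=Δ0−h0·(2M0+M1)/6=-49/45
seg 1: a=3, c=M1/2=19/45, d=(M2−M1)/(6·3)=-7/81, b=Δ1−h1·(2M1+M2)/6=8/45
seg 2: a=5, c=M2/2=-16/45, d=(M3−M2)/(6·3)=16/405, b=Δ2−h2·(2M2+M3)/6=17/45
t_q=3/4 → seg 0, τ=3/4; S=5+-49/45·τ+0·τ²+19/405·τ³=269/64

  seg 0: a=5 b=-49/45 c=0 d=19/405
  seg 1: a=3 b=8/45 c=19/45 d=-7/81
  seg 2: a=5 b=17/45 c=-16/45 d=16/405
S(3/4) = 269/64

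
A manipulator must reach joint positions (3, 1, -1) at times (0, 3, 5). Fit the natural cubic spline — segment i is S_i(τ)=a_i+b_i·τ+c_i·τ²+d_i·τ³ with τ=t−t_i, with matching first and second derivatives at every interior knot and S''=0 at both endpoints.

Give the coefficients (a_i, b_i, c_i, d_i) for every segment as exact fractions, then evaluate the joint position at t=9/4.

  seg 0: a=3 b=-17/30 c=0 d=-1/90
  seg 1: a=1 b=-13/15 c=-1/10 d=1/60
S(9/4) = 1023/640

Δ: Δ0=-2/3, Δ1=-1
row 1: diag=10, rhs=-2; c'=1/5, d'=-1/5
back: M1=-1/5
M: M0=0, M1=-1/5, M2=0
seg 0: a=3, c=M0/2=0, d=(M1−M0)/(6·3)=-1/90, b=Δ0−h0·(2M0+M1)/6=-17/30
seg 1: a=1, c=M1/2=-1/10, d=(M2−M1)/(6·2)=1/60, b=Δ1−h1·(2M1+M2)/6=-13/15
t_q=9/4 → seg 0, τ=9/4; S=3+-17/30·τ+0·τ²+-1/90·τ³=1023/640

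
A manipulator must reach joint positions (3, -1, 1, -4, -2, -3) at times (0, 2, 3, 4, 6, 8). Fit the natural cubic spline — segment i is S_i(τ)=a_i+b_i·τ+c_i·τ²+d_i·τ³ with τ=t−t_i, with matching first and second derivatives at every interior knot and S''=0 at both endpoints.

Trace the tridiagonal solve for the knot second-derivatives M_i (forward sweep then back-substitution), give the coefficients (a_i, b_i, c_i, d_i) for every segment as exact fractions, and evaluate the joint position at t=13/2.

  seg 0: a=3 b=-1995/482 c=0 d=1031/1928
  seg 1: a=-1 b=549/241 c=3093/964 d=-3361/964
  seg 2: a=1 b=-1701/964 c=-3495/482 d=3871/964
  seg 3: a=-4 b=-1017/241 c=4623/964 d=-2107/1928
  seg 4: a=-2 b=891/482 c=-849/482 d=283/964
S(13/2) = -11409/7712

Δ: Δ0=-2, Δ1=2, Δ2=-5, Δ3=1, Δ4=-1/2
row 1: diag=6, rhs=24; c'=1/6, d'=4
row 2: denom=4−1·1/6=23/6; d'=(-42−1·4)/(23/6)=-12
row 3: denom=6−1·6/23=132/23; d'=(36−1·-12)/(132/23)=92/11
row 4: denom=8−2·23/66=241/33; d'=(-9−2·92/11)/(241/33)=-849/241
back: M4=-849/241
back: M3=92/11−23/66·-849/241=4623/482
back: M2=-12−6/23·4623/482=-3495/241
back: M1=4−1/6·-3495/241=3093/482
M: M0=0, M1=3093/482, M2=-3495/241, M3=4623/482, M4=-849/241, M5=0
seg 0: a=3, c=M0/2=0, d=(M1−M0)/(6·2)=1031/1928, b=Δ0−h0·(2M0+M1)/6=-1995/482
seg 1: a=-1, c=M1/2=3093/964, d=(M2−M1)/(6·1)=-3361/964, b=Δ1−h1·(2M1+M2)/6=549/241
seg 2: a=1, c=M2/2=-3495/482, d=(M3−M2)/(6·1)=3871/964, b=Δ2−h2·(2M2+M3)/6=-1701/964
seg 3: a=-4, c=M3/2=4623/964, d=(M4−M3)/(6·2)=-2107/1928, b=Δ3−h3·(2M3+M4)/6=-1017/241
seg 4: a=-2, c=M4/2=-849/482, d=(M5−M4)/(6·2)=283/964, b=Δ4−h4·(2M4+M5)/6=891/482
t_q=13/2 → seg 4, τ=1/2; S=-2+891/482·τ+-849/482·τ²+283/964·τ³=-11409/7712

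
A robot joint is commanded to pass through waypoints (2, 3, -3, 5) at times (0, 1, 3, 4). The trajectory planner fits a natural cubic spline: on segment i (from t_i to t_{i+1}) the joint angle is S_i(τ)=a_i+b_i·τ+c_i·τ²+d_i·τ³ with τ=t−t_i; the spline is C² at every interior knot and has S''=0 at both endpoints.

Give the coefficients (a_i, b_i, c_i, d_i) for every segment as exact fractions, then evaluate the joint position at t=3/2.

Δ: Δ0=1, Δ1=-3, Δ2=8
row 1: diag=6, rhs=-24; c'=1/3, d'=-4
row 2: denom=6−2·1/3=16/3; d'=(66−2·-4)/(16/3)=111/8
back: M2=111/8
back: M1=-4−1/3·111/8=-69/8
M: M0=0, M1=-69/8, M2=111/8, M3=0
seg 0: a=2, c=M0/2=0, d=(M1−M0)/(6·1)=-23/16, b=Δ0−h0·(2M0+M1)/6=39/16
seg 1: a=3, c=M1/2=-69/16, d=(M2−M1)/(6·2)=15/8, b=Δ1−h1·(2M1+M2)/6=-15/8
seg 2: a=-3, c=M2/2=111/16, d=(M3−M2)/(6·1)=-37/16, b=Δ2−h2·(2M2+M3)/6=27/8
t_q=3/2 → seg 1, τ=1/2; S=3+-15/8·τ+-69/16·τ²+15/8·τ³=39/32

  seg 0: a=2 b=39/16 c=0 d=-23/16
  seg 1: a=3 b=-15/8 c=-69/16 d=15/8
  seg 2: a=-3 b=27/8 c=111/16 d=-37/16
S(3/2) = 39/32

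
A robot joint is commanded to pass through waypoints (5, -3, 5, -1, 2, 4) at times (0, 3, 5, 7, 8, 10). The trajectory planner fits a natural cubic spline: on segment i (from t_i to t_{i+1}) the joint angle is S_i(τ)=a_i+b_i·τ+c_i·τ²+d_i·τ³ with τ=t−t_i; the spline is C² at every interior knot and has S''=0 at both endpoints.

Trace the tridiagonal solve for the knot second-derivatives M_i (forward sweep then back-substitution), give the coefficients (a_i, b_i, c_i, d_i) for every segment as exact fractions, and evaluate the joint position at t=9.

  seg 0: a=5 b=-20249/3630 c=0 d=3523/10890
  seg 1: a=-3 b=5729/1815 c=3523/1210 d=-4519/3630
  seg 2: a=5 b=-247/1815 c=-1103/242 d=11347/7260
  seg 3: a=-1 b=64/165 c=2916/605 d=-4007/1815
  seg 4: a=2 b=6179/1815 c=-1091/605 d=1091/3630
S(9) = 4721/1210

Δ: Δ0=-8/3, Δ1=4, Δ2=-3, Δ3=3, Δ4=1
row 1: diag=10, rhs=40; c'=1/5, d'=4
row 2: denom=8−2·1/5=38/5; d'=(-42−2·4)/(38/5)=-125/19
row 3: denom=6−2·5/19=104/19; d'=(36−2·-125/19)/(104/19)=467/52
row 4: denom=6−1·19/104=605/104; d'=(-12−1·467/52)/(605/104)=-2182/605
back: M4=-2182/605
back: M3=467/52−19/104·-2182/605=5832/605
back: M2=-125/19−5/19·5832/605=-1103/121
back: M1=4−1/5·-1103/121=3523/605
M: M0=0, M1=3523/605, M2=-1103/121, M3=5832/605, M4=-2182/605, M5=0
seg 0: a=5, c=M0/2=0, d=(M1−M0)/(6·3)=3523/10890, b=Δ0−h0·(2M0+M1)/6=-20249/3630
seg 1: a=-3, c=M1/2=3523/1210, d=(M2−M1)/(6·2)=-4519/3630, b=Δ1−h1·(2M1+M2)/6=5729/1815
seg 2: a=5, c=M2/2=-1103/242, d=(M3−M2)/(6·2)=11347/7260, b=Δ2−h2·(2M2+M3)/6=-247/1815
seg 3: a=-1, c=M3/2=2916/605, d=(M4−M3)/(6·1)=-4007/1815, b=Δ3−h3·(2M3+M4)/6=64/165
seg 4: a=2, c=M4/2=-1091/605, d=(M5−M4)/(6·2)=1091/3630, b=Δ4−h4·(2M4+M5)/6=6179/1815
t_q=9 → seg 4, τ=1; S=2+6179/1815·τ+-1091/605·τ²+1091/3630·τ³=4721/1210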